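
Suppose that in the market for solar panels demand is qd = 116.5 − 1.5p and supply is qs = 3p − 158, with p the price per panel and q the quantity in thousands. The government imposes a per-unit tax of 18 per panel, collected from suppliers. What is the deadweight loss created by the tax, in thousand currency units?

Deadweight loss = 162 thousand.

Without the tax, 116.5 − 1.5p = 3p − 158 gives 4.5p = 274.5, so p* = 61 and q* = 25.
With the tax collected from suppliers, supply shifts: qs = 3(p − 18) − 158.
Solving gives q = 7 with consumers paying 73 and suppliers receiving 55 (the 18 wedge).
Quantity falls by |ΔQ| = |25 − 7| = 18.
DWL = ½ · t · |ΔQ| = ½ · 18 · 18 = 162.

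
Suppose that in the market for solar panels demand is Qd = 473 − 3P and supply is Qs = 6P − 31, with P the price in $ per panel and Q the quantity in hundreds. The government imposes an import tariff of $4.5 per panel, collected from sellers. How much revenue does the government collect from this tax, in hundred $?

Tax revenue = $1332 hundred.

Without the tax, 473 − 3P = 6P − 31 gives 9P = 504, so P* = $56 and Q* = 305.
With the tax collected from sellers, supply shifts: Qs = 6(P − 4.5) − 31.
Solving gives Q = 296 with consumers paying $59 and sellers receiving $54.5 (the $4.5 wedge).
Revenue = t · Q = 4.5 · 296 = $1332.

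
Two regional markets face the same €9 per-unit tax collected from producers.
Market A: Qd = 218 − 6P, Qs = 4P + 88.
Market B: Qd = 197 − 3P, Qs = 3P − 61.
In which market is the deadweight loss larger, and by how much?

Market A: pre-tax P* = €13, Q* = 140; post-tax Q = 118.4; deadweight loss = €97.2.
Market B: pre-tax P* = €43, Q* = 68; post-tax Q = 54.5; deadweight loss = €60.75.
Difference: €97.2 vs €60.75 → market A is larger by €36.45.

Market A, by €36.45.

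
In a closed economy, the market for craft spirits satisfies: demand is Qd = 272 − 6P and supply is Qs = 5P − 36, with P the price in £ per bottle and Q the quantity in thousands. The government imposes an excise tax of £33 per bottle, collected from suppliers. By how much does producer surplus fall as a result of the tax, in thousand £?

Before the tax: set 272 − 6P = 5P − 36 → P* = £28, Q* = 104.
With the tax collected from suppliers, supply shifts: Qs = 5(P − 33) − 36.
New equilibrium: consumers pay £43, suppliers receive £10, Q = 14. (Wedge: Pb − Ps = 33.)
ΔPS is the trapezoid between Q = 14 and Q = 104 of height £18: ½ · (104 + 14) · 18 = £1062.

Producer surplus falls by £1062 thousand.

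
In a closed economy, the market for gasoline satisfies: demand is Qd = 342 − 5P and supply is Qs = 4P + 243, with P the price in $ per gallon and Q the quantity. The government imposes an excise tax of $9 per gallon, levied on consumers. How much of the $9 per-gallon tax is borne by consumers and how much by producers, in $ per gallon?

Consumers bear $4 per gallon; producers bear $5 per gallon.

Before the tax: set 342 − 5P = 4P + 243 → P* = $11, Q* = 287.
With the tax collected from consumers, demand (in seller-price terms) shifts: Qd = 342 − 5(P + 9).
New equilibrium: consumers pay $15, producers receive $6, Q = 267. (Wedge: Pb − Ps = 9.)
Burden on consumers: $4; on producers: $5. (They sum to $9.)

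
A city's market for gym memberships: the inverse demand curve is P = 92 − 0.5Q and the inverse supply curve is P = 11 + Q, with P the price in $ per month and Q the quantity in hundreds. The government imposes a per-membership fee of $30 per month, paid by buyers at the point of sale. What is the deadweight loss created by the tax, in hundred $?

Rewrite in direct form: Qd = 184 − 2P and Qs = P − 11.
Without the tax, 184 − 2P = P − 11 gives 3P = 195, so P* = $65 and Q* = 54.
With the tax collected from buyers, demand (in seller-price terms) shifts: Qd = 184 − 2(P + 30).
New equilibrium: buyers pay $75, sellers receive $45, Q = 34. (Wedge: Pb − Ps = 30.)
Quantity falls by |ΔQ| = |54 − 34| = 20.
DWL = ½ · t · |ΔQ| = ½ · 30 · 20 = $300.

Deadweight loss = $300 hundred.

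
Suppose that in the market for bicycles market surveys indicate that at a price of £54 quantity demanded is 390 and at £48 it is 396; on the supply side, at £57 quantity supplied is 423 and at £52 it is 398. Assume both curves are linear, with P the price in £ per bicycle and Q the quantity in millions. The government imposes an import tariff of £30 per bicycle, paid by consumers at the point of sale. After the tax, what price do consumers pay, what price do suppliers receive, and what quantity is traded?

Consumers pay £76; suppliers receive £46; quantity = 368.

Demand slope: (396 − 390)/(48 − 54) = -1, so Qd = 444 − P.
Supply slope: (398 − 423)/(52 − 57) = 5, so Qs = 5P + 138.
Without the tax, 444 − P = 5P + 138 gives 6P = 306, so P* = £51 and Q* = 393.
With the tax collected from consumers, demand (in seller-price terms) shifts: Qd = 444 − (P + 30).
New equilibrium: consumers pay £76, suppliers receive £46, Q = 368. (Wedge: Pb − Ps = 30.)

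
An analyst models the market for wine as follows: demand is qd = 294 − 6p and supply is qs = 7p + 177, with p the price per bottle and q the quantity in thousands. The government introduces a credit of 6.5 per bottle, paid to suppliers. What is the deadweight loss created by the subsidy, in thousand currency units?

Without the subsidy, 294 − 6p = 7p + 177 gives 13p = 117, so p* = 9 and q* = 240.
With a per-unit subsidy paid to suppliers, each receives p + 6.5 per unit sold, so supply becomes qs = 7(p + 6.5) + 177.
Solving gives q = 261 with consumers paying 5.5 and suppliers receiving 12 (the 6.5 wedge).
Quantity rises by |ΔQ| = |240 − 261| = 21.
DWL = ½ · t · |ΔQ| = ½ · 6.5 · 21 = 68.25.

Deadweight loss = 68.25 thousand.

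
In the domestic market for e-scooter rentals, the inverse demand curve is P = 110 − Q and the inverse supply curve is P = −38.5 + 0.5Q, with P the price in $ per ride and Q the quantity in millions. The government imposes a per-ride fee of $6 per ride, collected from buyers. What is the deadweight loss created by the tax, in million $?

Deadweight loss = $12 million.

Rewrite in direct form: Qd = 110 − P and Qs = 2P + 77.
Before the tax: set 110 − P = 2P + 77 → P* = $11, Q* = 99.
With the tax collected from buyers, demand (in seller-price terms) shifts: Qd = 110 − (P + 6).
New equilibrium: buyers pay $15, sellers receive $9, Q = 95. (Wedge: Pb − Ps = 6.)
Quantity falls by |ΔQ| = |99 − 95| = 4.
DWL = ½ · t · |ΔQ| = ½ · 6 · 4 = $12.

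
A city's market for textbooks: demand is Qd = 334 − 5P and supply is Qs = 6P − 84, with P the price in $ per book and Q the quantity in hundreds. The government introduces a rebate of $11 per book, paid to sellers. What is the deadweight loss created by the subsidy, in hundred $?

Deadweight loss = $165 hundred.

Without the subsidy, 334 − 5P = 6P − 84 gives 11P = 418, so P* = $38 and Q* = 144.
With a per-unit subsidy paid to sellers, each receives P + 11 per unit sold, so supply becomes Qs = 6(P + 11) − 84.
New equilibrium: buyers pay $32, sellers receive $43, Q = 174. (Wedge: Pb − Ps = −11.)
Quantity rises by |ΔQ| = |144 − 174| = 30.
DWL = ½ · t · |ΔQ| = ½ · 11 · 30 = $165.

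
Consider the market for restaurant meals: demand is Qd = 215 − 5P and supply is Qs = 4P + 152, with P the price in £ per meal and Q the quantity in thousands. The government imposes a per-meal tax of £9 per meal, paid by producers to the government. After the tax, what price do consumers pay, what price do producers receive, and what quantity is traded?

Before the tax: set 215 − 5P = 4P + 152 → P* = £7, Q* = 180.
With the tax collected from producers, supply shifts: Qs = 4(P − 9) + 152.
New equilibrium: consumers pay £11, producers receive £2, Q = 160. (Wedge: Pb − Ps = 9.)
The less price-elastic side of the market bears the larger share of a per-unit tax.

Consumers pay £11; producers receive £2; quantity = 160.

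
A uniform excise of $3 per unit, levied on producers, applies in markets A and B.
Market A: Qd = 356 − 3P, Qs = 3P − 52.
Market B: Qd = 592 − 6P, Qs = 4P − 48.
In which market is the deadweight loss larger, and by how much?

Market A: pre-tax P* = $68, Q* = 152; post-tax Q = 147.5; deadweight loss = $6.75.
Market B: pre-tax P* = $64, Q* = 208; post-tax Q = 200.8; deadweight loss = $10.8.
Difference: $6.75 vs $10.8 → market B is larger by $4.05.

Market B, by $4.05.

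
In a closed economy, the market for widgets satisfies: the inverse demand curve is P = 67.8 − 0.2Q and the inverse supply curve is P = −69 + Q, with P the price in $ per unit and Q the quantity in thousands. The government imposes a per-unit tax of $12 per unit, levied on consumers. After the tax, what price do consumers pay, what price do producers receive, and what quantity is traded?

Consumers pay $47; producers receive $35; quantity = 104.

Inverting to Q(P) form: Qd = 339 − 5P; Qs = P + 69.
Without the tax, 339 − 5P = P + 69 gives 6P = 270, so P* = $45 and Q* = 114.
With the tax collected from consumers, demand (in seller-price terms) shifts: Qd = 339 − 5(P + 12).
Solving gives Q = 104 with consumers paying $47 and producers receiving $35 (the $12 wedge).
The less price-elastic side of the market bears the larger share of a per-unit tax.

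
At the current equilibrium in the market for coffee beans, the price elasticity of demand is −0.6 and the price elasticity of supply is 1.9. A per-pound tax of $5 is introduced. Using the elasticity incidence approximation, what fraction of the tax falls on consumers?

Consumers' share ≈ 0.76.

Incidence ratio: consumers' share ≈ εs / (εs + |εd|) = 1.9 / (1.9 + 0.6) = 0.76.
Supply is the more elastic side, so consumers bear the larger share.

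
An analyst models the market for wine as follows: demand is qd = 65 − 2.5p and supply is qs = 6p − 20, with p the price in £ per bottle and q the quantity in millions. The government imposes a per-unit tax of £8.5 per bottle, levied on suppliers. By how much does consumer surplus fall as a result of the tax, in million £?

Consumer surplus falls by £195 million.

Without the tax, 65 − 2.5p = 6p − 20 gives 8.5p = 85, so p* = £10 and q* = 40.
With the tax collected from suppliers, supply shifts: qs = 6(p − 8.5) − 20.
Solving gives q = 25 with buyers paying £16 and suppliers receiving £7.5 (the £8.5 wedge).
ΔCS is the trapezoid between Q = 25 and Q = 40 of height £6: ½ · (40 + 25) · 6 = £195.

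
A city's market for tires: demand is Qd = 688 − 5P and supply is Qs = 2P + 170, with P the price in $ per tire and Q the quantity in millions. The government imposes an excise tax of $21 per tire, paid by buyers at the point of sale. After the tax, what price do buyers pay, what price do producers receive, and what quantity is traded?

Without the tax, 688 − 5P = 2P + 170 gives 7P = 518, so P* = $74 and Q* = 318.
With the tax collected from buyers, demand (in seller-price terms) shifts: Qd = 688 − 5(P + 21).
New equilibrium: buyers pay $80, producers receive $59, Q = 288. (Wedge: Pb − Ps = 21.)

Buyers pay $80; producers receive $59; quantity = 288.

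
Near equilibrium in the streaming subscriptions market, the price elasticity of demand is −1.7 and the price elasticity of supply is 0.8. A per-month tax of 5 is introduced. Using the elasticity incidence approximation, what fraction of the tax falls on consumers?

Incidence ratio: consumers' share ≈ εs / (εs + |εd|) = 0.8 / (0.8 + 1.7) = 0.32.
Supply is the less elastic side, so consumers bear the smaller share.

Consumers' share ≈ 0.32.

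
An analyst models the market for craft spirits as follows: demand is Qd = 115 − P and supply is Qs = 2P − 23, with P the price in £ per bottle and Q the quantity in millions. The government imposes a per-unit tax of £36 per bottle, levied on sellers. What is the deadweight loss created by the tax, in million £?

Without the tax, 115 − P = 2P − 23 gives 3P = 138, so P* = £46 and Q* = 69.
With the tax collected from sellers, supply shifts: Qs = 2(P − 36) − 23.
Solving gives Q = 45 with buyers paying £70 and sellers receiving £34 (the £36 wedge).
Quantity falls by |ΔQ| = |69 − 45| = 24.
DWL = ½ · t · |ΔQ| = ½ · 36 · 24 = £432.

Deadweight loss = £432 million.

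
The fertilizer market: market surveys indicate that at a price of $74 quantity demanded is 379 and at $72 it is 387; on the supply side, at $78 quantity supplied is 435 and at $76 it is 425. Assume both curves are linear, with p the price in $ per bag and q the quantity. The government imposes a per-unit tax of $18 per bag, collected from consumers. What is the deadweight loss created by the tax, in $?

Demand slope: (387 − 379)/(72 − 74) = -4, so qd = 675 − 4p.
Supply slope: (425 − 435)/(76 − 78) = 5, so qs = 5p + 45.
Without the tax, 675 − 4p = 5p + 45 gives 9p = 630, so p* = $70 and q* = 395.
With the tax collected from consumers, demand (in seller-price terms) shifts: qd = 675 − 4(p + 18).
New equilibrium: consumers pay $80, suppliers receive $62, q = 355. (Wedge: pb − ps = 18.)
Quantity falls by |ΔQ| = |395 − 355| = 40.
DWL = ½ · t · |ΔQ| = ½ · 18 · 40 = $360.

Deadweight loss = $360.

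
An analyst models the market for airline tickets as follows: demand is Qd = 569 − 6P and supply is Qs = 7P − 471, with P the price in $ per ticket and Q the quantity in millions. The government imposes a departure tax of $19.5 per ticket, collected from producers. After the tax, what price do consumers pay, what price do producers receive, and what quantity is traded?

Without the tax, 569 − 6P = 7P − 471 gives 13P = 1040, so P* = $80 and Q* = 89.
With the tax collected from producers, supply shifts: Qs = 7(P − 19.5) − 471.
New equilibrium: consumers pay $90.5, producers receive $71, Q = 26. (Wedge: Pb − Ps = 19.5.)

Consumers pay $90.5; producers receive $71; quantity = 26.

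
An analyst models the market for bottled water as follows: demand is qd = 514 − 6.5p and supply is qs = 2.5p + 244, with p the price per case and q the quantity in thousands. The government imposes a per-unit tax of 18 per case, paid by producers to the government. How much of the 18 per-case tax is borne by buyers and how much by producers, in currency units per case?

Buyers bear 5 per case; producers bear 13 per case.

Without the tax, 514 − 6.5p = 2.5p + 244 gives 9p = 270, so p* = 30 and q* = 319.
With the tax collected from producers, supply shifts: qs = 2.5(p − 18) + 244.
Solving gives q = 286.5 with buyers paying 35 and producers receiving 17 (the 18 wedge).
Burden on buyers: 5; on producers: 13. (They sum to 18.)
The less price-elastic side of the market bears the larger share of a per-unit tax.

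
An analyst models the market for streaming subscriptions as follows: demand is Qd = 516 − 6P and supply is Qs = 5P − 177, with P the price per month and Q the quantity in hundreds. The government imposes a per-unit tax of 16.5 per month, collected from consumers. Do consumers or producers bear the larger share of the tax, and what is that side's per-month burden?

Without the tax, 516 − 6P = 5P − 177 gives 11P = 693, so P* = 63 and Q* = 138.
With the tax collected from consumers, demand (in seller-price terms) shifts: Qd = 516 − 6(P + 16.5).
Solving gives Q = 93 with consumers paying 70.5 and producers receiving 54 (the 16.5 wedge).
Per-month burden: consumers 7.5, producers 9.
Producers take the larger share because supply is less price-elastic here (demand slope 6 vs supply slope 5).

Producers bear the larger share: 9 per month.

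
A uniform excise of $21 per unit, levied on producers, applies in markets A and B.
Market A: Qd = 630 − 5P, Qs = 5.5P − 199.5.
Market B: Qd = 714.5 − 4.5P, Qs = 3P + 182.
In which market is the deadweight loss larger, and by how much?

Market A: pre-tax P* = $79, Q* = 235; post-tax Q = 180; deadweight loss = $577.5.
Market B: pre-tax P* = $71, Q* = 395; post-tax Q = 357.2; deadweight loss = $396.9.
Difference: $577.5 vs $396.9 → market A is larger by $180.6.

Market A, by $180.6.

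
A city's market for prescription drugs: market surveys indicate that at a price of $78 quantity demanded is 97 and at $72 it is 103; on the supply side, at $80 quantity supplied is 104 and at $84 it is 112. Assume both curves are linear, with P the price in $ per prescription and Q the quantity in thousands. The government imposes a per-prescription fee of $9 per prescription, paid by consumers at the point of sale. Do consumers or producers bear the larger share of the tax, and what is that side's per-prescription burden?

Demand slope: (103 − 97)/(72 − 78) = -1, so Qd = 175 − P.
Supply slope: (112 − 104)/(84 − 80) = 2, so Qs = 2P − 56.
Without the tax, 175 − P = 2P − 56 gives 3P = 231, so P* = $77 and Q* = 98.
With the tax collected from consumers, demand (in seller-price terms) shifts: Qd = 175 − (P + 9).
Solving gives Q = 92 with consumers paying $83 and producers receiving $74 (the $9 wedge).
Per-prescription burden: consumers $6, producers $3.
Consumers take the larger share because demand is less price-elastic here (demand slope 1 vs supply slope 2).
The less price-elastic side of the market bears the larger share of a per-unit tax.

Consumers bear the larger share: $6 per prescription.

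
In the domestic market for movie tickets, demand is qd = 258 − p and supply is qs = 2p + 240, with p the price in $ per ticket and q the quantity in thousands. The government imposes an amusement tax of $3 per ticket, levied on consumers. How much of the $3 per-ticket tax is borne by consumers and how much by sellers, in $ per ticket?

Consumers bear $2 per ticket; sellers bear $1 per ticket.

Without the tax, 258 − p = 2p + 240 gives 3p = 18, so p* = $6 and q* = 252.
With the tax collected from consumers, demand (in seller-price terms) shifts: qd = 258 − (p + 3).
New equilibrium: consumers pay $8, sellers receive $5, q = 250. (Wedge: pb − ps = 3.)
Burden on consumers: $2; on sellers: $1. (They sum to $3.)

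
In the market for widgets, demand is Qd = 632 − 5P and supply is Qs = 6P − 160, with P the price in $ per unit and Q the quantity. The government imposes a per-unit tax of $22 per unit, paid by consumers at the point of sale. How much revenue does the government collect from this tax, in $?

Tax revenue = $4664.

Without the tax, 632 − 5P = 6P − 160 gives 11P = 792, so P* = $72 and Q* = 272.
With the tax collected from consumers, demand (in seller-price terms) shifts: Qd = 632 − 5(P + 22).
Solving gives Q = 212 with consumers paying $84 and producers receiving $62 (the $22 wedge).
Revenue = t · Q = 22 · 212 = $4664.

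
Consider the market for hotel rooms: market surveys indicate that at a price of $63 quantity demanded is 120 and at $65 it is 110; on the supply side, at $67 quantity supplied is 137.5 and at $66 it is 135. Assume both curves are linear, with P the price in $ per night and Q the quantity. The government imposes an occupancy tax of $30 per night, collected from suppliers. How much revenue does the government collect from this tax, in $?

Demand slope: (110 − 120)/(65 − 63) = -5, so Qd = 435 − 5P.
Supply slope: (135 − 137.5)/(66 − 67) = 2.5, so Qs = 2.5P − 30.
Without the tax, 435 − 5P = 2.5P − 30 gives 7.5P = 465, so P* = $62 and Q* = 125.
With the tax collected from suppliers, supply shifts: Qs = 2.5(P − 30) − 30.
Solving gives Q = 75 with consumers paying $72 and suppliers receiving $42 (the $30 wedge).
Revenue = t · Q = 30 · 75 = $2250.

Tax revenue = $2250.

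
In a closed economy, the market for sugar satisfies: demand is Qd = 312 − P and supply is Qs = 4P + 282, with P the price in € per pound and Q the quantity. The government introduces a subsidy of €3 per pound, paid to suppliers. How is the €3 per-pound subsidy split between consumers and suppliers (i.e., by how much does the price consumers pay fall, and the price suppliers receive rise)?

Without the subsidy, 312 − P = 4P + 282 gives 5P = 30, so P* = €6 and Q* = 306.
With a per-unit subsidy paid to suppliers, each receives P + 3 per unit sold, so supply becomes Qs = 4(P + 3) + 282.
New equilibrium: consumers pay €3.6, suppliers receive €6.6, Q = 308.4. (Wedge: Pb − Ps = −3.)
Gain to consumers: €2.4; to suppliers: €0.6. (They sum to €3.)

Consumers gain €2.4 per pound; suppliers gain €0.6 per pound.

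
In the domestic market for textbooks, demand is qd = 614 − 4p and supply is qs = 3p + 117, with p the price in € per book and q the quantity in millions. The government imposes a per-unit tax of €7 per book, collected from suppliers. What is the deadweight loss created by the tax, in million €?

Deadweight loss = €42 million.

Without the tax, 614 − 4p = 3p + 117 gives 7p = 497, so p* = €71 and q* = 330.
With the tax collected from suppliers, supply shifts: qs = 3(p − 7) + 117.
Solving gives q = 318 with consumers paying €74 and suppliers receiving €67 (the €7 wedge).
Quantity falls by |ΔQ| = |330 − 318| = 12.
DWL = ½ · t · |ΔQ| = ½ · 7 · 12 = €42.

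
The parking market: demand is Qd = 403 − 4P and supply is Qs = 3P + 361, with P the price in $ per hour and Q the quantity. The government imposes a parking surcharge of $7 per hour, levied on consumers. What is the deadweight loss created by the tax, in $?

Deadweight loss = $42.

Before the tax: set 403 − 4P = 3P + 361 → P* = $6, Q* = 379.
With the tax collected from consumers, demand (in seller-price terms) shifts: Qd = 403 − 4(P + 7).
New equilibrium: consumers pay $9, producers receive $2, Q = 367. (Wedge: Pb − Ps = 7.)
Quantity falls by |ΔQ| = |379 − 367| = 12.
DWL = ½ · t · |ΔQ| = ½ · 7 · 12 = $42.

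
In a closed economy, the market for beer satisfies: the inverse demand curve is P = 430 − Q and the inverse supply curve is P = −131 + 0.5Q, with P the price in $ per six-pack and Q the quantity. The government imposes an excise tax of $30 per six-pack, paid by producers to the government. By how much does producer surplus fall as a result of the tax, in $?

Producer surplus falls by $3640.

Rewrite in direct form: Qd = 430 − P and Qs = 2P + 262.
Without the tax, 430 − P = 2P + 262 gives 3P = 168, so P* = $56 and Q* = 374.
With the tax collected from producers, supply shifts: Qs = 2(P − 30) + 262.
New equilibrium: buyers pay $76, producers receive $46, Q = 354. (Wedge: Pb − Ps = 30.)
ΔPS is the trapezoid between Q = 354 and Q = 374 of height $10: ½ · (374 + 354) · 10 = $3640.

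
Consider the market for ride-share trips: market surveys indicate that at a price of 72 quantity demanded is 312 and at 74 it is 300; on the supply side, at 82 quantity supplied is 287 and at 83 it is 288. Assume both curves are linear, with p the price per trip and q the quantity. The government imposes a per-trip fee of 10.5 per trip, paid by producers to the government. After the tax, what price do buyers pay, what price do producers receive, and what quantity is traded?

Demand slope: (300 − 312)/(74 − 72) = -6, so qd = 744 − 6p.
Supply slope: (288 − 287)/(83 − 82) = 1, so qs = p + 205.
Without the tax, 744 − 6p = p + 205 gives 7p = 539, so p* = 77 and q* = 282.
With the tax collected from producers, supply shifts: qs = (p − 10.5) + 205.
Solving gives q = 273 with buyers paying 78.5 and producers receiving 68 (the 10.5 wedge).
The less price-elastic side of the market bears the larger share of a per-unit tax.

Buyers pay 78.5; producers receive 68; quantity = 273.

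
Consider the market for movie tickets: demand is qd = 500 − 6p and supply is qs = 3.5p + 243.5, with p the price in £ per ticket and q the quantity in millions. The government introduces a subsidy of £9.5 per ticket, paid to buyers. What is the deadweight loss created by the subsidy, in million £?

Deadweight loss = £99.75 million.

Without the subsidy, 500 − 6p = 3.5p + 243.5 gives 9.5p = 256.5, so p* = £27 and q* = 338.
With a per-unit subsidy paid to buyers, each effectively pays p − 9.5, so demand becomes qd = 500 − 6(p − 9.5).
Solving gives q = 359 with buyers paying £23.5 and sellers receiving £33 (the £9.5 wedge).
Quantity rises by |ΔQ| = |338 − 359| = 21.
DWL = ½ · t · |ΔQ| = ½ · 9.5 · 21 = £99.75.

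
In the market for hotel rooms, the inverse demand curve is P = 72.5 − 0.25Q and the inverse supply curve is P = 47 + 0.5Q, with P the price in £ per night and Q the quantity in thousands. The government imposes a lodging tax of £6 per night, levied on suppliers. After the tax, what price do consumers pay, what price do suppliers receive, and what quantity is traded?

Rewrite in direct form: Qd = 290 − 4P and Qs = 2P − 94.
Without the tax, 290 − 4P = 2P − 94 gives 6P = 384, so P* = £64 and Q* = 34.
With the tax collected from suppliers, supply shifts: Qs = 2(P − 6) − 94.
Solving gives Q = 26 with consumers paying £66 and suppliers receiving £60 (the £6 wedge).

Consumers pay £66; suppliers receive £60; quantity = 26.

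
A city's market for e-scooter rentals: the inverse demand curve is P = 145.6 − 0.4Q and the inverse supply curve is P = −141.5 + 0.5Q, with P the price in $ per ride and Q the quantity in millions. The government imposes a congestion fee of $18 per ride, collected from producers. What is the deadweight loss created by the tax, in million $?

Inverting to Q(P) form: Qd = 364 − 2.5P; Qs = 2P + 283.
Before the tax: set 364 − 2.5P = 2P + 283 → P* = $18, Q* = 319.
With the tax collected from producers, supply shifts: Qs = 2(P − 18) + 283.
Solving gives Q = 299 with buyers paying $26 and producers receiving $8 (the $18 wedge).
Quantity falls by |ΔQ| = |319 − 299| = 20.
DWL = ½ · t · |ΔQ| = ½ · 18 · 20 = $180.

Deadweight loss = $180 million.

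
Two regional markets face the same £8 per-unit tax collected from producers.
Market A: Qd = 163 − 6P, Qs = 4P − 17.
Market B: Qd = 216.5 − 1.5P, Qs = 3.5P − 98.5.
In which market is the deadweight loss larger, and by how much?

Market A, by £43.2.

Market A: pre-tax P* = £18, Q* = 55; post-tax Q = 35.8; deadweight loss = £76.8.
Market B: pre-tax P* = £63, Q* = 122; post-tax Q = 113.6; deadweight loss = £33.6.
Difference: £76.8 vs £33.6 → market A is larger by £43.2.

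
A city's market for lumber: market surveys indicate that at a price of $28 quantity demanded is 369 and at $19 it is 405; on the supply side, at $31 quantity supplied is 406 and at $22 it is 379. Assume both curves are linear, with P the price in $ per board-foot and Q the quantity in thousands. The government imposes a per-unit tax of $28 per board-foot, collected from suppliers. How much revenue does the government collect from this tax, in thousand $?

Tax revenue = $9436 thousand.

Demand slope: (405 − 369)/(19 − 28) = -4, so Qd = 481 − 4P.
Supply slope: (379 − 406)/(22 − 31) = 3, so Qs = 3P + 313.
Before the tax: set 481 − 4P = 3P + 313 → P* = $24, Q* = 385.
With the tax collected from suppliers, supply shifts: Qs = 3(P − 28) + 313.
New equilibrium: buyers pay $36, suppliers receive $8, Q = 337. (Wedge: Pb − Ps = 28.)
Revenue = t · Q = 28 · 337 = $9436.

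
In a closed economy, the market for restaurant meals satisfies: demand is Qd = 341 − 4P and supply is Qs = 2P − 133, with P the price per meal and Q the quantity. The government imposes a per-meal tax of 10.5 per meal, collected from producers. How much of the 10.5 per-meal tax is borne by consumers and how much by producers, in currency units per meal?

Consumers bear 3.5 per meal; producers bear 7 per meal.

Without the tax, 341 − 4P = 2P − 133 gives 6P = 474, so P* = 79 and Q* = 25.
With the tax collected from producers, supply shifts: Qs = 2(P − 10.5) − 133.
New equilibrium: consumers pay 82.5, producers receive 72, Q = 11. (Wedge: Pb − Ps = 10.5.)
Burden on consumers: 3.5; on producers: 7. (They sum to 10.5.)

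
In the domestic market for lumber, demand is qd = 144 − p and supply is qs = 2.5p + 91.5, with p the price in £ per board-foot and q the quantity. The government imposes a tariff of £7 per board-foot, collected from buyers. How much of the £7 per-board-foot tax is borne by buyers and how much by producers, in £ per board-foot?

Buyers bear £5 per board-foot; producers bear £2 per board-foot.

Without the tax, 144 − p = 2.5p + 91.5 gives 3.5p = 52.5, so p* = £15 and q* = 129.
With the tax collected from buyers, demand (in seller-price terms) shifts: qd = 144 − (p + 7).
Solving gives q = 124 with buyers paying £20 and producers receiving £13 (the £7 wedge).
Burden on buyers: £5; on producers: £2. (They sum to £7.)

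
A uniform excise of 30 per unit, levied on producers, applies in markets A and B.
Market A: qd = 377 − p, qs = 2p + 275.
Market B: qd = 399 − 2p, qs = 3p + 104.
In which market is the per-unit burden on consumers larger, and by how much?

Market A: pre-tax p* = 34, q* = 343; post-tax q = 323; per-unit burden on consumers = 20.
Market B: pre-tax p* = 59, q* = 281; post-tax q = 245; per-unit burden on consumers = 18.
Difference: 20 vs 18 → market A is larger by 2.

Market A, by 2.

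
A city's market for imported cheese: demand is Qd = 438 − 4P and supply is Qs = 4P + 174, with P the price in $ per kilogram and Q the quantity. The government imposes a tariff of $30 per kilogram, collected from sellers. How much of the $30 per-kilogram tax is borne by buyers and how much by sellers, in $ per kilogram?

Buyers bear $15 per kilogram; sellers bear $15 per kilogram.

Without the tax, 438 − 4P = 4P + 174 gives 8P = 264, so P* = $33 and Q* = 306.
With the tax collected from sellers, supply shifts: Qs = 4(P − 30) + 174.
New equilibrium: buyers pay $48, sellers receive $18, Q = 246. (Wedge: Pb − Ps = 30.)
Burden on buyers: $15; on sellers: $15. (They sum to $30.)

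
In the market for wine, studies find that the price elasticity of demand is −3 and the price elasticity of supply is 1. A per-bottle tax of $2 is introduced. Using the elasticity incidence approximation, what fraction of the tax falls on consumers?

Consumers' share ≈ 0.25.

Incidence ratio: consumers' share ≈ εs / (εs + |εd|) = 1 / (1 + 3) = 0.25.
Supply is the less elastic side, so consumers bear the smaller share.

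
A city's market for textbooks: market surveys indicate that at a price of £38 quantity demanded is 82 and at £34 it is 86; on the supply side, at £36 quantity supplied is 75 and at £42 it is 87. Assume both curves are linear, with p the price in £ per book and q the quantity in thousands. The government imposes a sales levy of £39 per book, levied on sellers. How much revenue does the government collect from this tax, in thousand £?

Tax revenue = £2145 thousand.

Demand slope: (86 − 82)/(34 − 38) = -1, so qd = 120 − p.
Supply slope: (87 − 75)/(42 − 36) = 2, so qs = 2p + 3.
Without the tax, 120 − p = 2p + 3 gives 3p = 117, so p* = £39 and q* = 81.
With the tax collected from sellers, supply shifts: qs = 2(p − 39) + 3.
New equilibrium: consumers pay £65, sellers receive £26, q = 55. (Wedge: pb − ps = 39.)
Revenue = t · Q = 39 · 55 = £2145.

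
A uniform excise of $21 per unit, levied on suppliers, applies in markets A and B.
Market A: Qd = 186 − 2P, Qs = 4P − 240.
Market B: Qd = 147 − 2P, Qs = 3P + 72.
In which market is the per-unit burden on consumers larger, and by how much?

Market A, by $1.4.

Market A: pre-tax P* = $71, Q* = 44; post-tax Q = 16; per-unit burden on consumers = $14.
Market B: pre-tax P* = $15, Q* = 117; post-tax Q = 91.8; per-unit burden on consumers = $12.6.
Difference: $14 vs $12.6 → market A is larger by $1.4.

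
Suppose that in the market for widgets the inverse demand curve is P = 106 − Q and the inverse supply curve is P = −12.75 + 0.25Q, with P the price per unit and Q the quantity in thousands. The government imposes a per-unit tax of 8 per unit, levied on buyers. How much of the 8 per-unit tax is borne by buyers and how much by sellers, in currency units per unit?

Buyers bear 6.4 per unit; sellers bear 1.6 per unit.

Rewrite in direct form: Qd = 106 − P and Qs = 4P + 51.
Before the tax: set 106 − P = 4P + 51 → P* = 11, Q* = 95.
With the tax collected from buyers, demand (in seller-price terms) shifts: Qd = 106 − (P + 8).
Solving gives Q = 88.6 with buyers paying 17.4 and sellers receiving 9.4 (the 8 wedge).
Burden on buyers: 6.4; on sellers: 1.6. (They sum to 8.)
The less price-elastic side of the market bears the larger share of a per-unit tax.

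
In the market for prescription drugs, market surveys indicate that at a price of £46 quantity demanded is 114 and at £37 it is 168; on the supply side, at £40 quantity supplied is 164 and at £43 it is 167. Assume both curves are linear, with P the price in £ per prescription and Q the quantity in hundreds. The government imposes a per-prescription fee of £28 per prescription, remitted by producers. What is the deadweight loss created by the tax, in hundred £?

Deadweight loss = £336 hundred.

Demand slope: (168 − 114)/(37 − 46) = -6, so Qd = 390 − 6P.
Supply slope: (167 − 164)/(43 − 40) = 1, so Qs = P + 124.
Without the tax, 390 − 6P = P + 124 gives 7P = 266, so P* = £38 and Q* = 162.
With the tax collected from producers, supply shifts: Qs = (P − 28) + 124.
Solving gives Q = 138 with buyers paying £42 and producers receiving £14 (the £28 wedge).
Quantity falls by |ΔQ| = |162 − 138| = 24.
DWL = ½ · t · |ΔQ| = ½ · 28 · 24 = £336.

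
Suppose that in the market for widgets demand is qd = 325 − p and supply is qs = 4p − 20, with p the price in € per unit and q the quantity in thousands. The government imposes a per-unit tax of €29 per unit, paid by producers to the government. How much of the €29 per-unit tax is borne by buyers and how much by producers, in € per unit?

Buyers bear €23.2 per unit; producers bear €5.8 per unit.

Before the tax: set 325 − p = 4p − 20 → p* = €69, q* = 256.
With the tax collected from producers, supply shifts: qs = 4(p − 29) − 20.
Solving gives q = 232.8 with buyers paying €92.2 and producers receiving €63.2 (the €29 wedge).
Burden on buyers: €23.2; on producers: €5.8. (They sum to €29.)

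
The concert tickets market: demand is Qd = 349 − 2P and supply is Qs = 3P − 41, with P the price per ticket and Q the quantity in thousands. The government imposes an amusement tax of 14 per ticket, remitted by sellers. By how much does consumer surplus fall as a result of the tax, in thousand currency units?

Before the tax: set 349 − 2P = 3P − 41 → P* = 78, Q* = 193.
With the tax collected from sellers, supply shifts: Qs = 3(P − 14) − 41.
New equilibrium: buyers pay 86.4, sellers receive 72.4, Q = 176.2. (Wedge: Pb − Ps = 14.)
ΔCS is the trapezoid between Q = 176.2 and Q = 193 of height 8.4: ½ · (193 + 176.2) · 8.4 = 1550.64.

Consumer surplus falls by 1550.64 thousand.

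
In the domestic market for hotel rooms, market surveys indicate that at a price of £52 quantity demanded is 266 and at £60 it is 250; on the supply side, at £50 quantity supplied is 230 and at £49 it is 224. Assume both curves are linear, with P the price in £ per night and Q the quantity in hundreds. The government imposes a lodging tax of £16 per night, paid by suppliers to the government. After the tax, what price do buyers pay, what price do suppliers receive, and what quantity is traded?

Demand slope: (250 − 266)/(60 − 52) = -2, so Qd = 370 − 2P.
Supply slope: (224 − 230)/(49 − 50) = 6, so Qs = 6P − 70.
Without the tax, 370 − 2P = 6P − 70 gives 8P = 440, so P* = £55 and Q* = 260.
With the tax collected from suppliers, supply shifts: Qs = 6(P − 16) − 70.
New equilibrium: buyers pay £67, suppliers receive £51, Q = 236. (Wedge: Pb − Ps = 16.)
The less price-elastic side of the market bears the larger share of a per-unit tax.

Buyers pay £67; suppliers receive £51; quantity = 236.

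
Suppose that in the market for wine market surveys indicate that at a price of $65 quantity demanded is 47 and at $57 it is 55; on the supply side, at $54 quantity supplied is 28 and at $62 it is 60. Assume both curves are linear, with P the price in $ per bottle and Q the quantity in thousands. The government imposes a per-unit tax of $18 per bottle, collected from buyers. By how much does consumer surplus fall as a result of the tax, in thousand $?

Consumer surplus falls by $645.12 thousand.

Demand slope: (55 − 47)/(57 − 65) = -1, so Qd = 112 − P.
Supply slope: (60 − 28)/(62 − 54) = 4, so Qs = 4P − 188.
Without the tax, 112 − P = 4P − 188 gives 5P = 300, so P* = $60 and Q* = 52.
With the tax collected from buyers, demand (in seller-price terms) shifts: Qd = 112 − (P + 18).
Solving gives Q = 37.6 with buyers paying $74.4 and suppliers receiving $56.4 (the $18 wedge).
ΔCS is the trapezoid between Q = 37.6 and Q = 52 of height $14.4: ½ · (52 + 37.6) · 14.4 = $645.12.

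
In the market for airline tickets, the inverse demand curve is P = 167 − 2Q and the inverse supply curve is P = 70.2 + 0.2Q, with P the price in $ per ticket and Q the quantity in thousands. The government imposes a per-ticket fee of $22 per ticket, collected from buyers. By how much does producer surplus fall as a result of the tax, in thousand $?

Producer surplus falls by $78 thousand.

Inverting to Q(P) form: Qd = 83.5 − 0.5P; Qs = 5P − 351.
Before the tax: set 83.5 − 0.5P = 5P − 351 → P* = $79, Q* = 44.
With the tax collected from buyers, demand (in seller-price terms) shifts: Qd = 83.5 − 0.5(P + 22).
New equilibrium: buyers pay $99, sellers receive $77, Q = 34. (Wedge: Pb − Ps = 22.)
ΔPS is the trapezoid between Q = 34 and Q = 44 of height $2: ½ · (44 + 34) · 2 = $78.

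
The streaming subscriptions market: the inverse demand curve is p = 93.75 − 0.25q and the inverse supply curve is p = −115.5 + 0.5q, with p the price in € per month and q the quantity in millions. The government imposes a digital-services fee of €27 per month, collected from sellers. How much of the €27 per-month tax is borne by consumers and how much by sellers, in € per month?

Rewrite in direct form: qd = 375 − 4p and qs = 2p + 231.
Before the tax: set 375 − 4p = 2p + 231 → p* = €24, q* = 279.
With the tax collected from sellers, supply shifts: qs = 2(p − 27) + 231.
Solving gives q = 243 with consumers paying €33 and sellers receiving €6 (the €27 wedge).
Burden on consumers: €9; on sellers: €18. (They sum to €27.)

Consumers bear €9 per month; sellers bear €18 per month.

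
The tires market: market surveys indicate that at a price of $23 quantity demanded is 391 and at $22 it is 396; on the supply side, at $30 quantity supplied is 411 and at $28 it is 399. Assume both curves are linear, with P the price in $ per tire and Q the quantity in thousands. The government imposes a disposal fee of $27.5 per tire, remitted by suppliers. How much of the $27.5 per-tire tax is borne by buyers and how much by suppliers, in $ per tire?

Demand slope: (396 − 391)/(22 − 23) = -5, so Qd = 506 − 5P.
Supply slope: (399 − 411)/(28 − 30) = 6, so Qs = 6P + 231.
Before the tax: set 506 − 5P = 6P + 231 → P* = $25, Q* = 381.
With the tax collected from suppliers, supply shifts: Qs = 6(P − 27.5) + 231.
New equilibrium: buyers pay $40, suppliers receive $12.5, Q = 306. (Wedge: Pb − Ps = 27.5.)
Burden on buyers: $15; on suppliers: $12.5. (They sum to $27.5.)
The less price-elastic side of the market bears the larger share of a per-unit tax.

Buyers bear $15 per tire; suppliers bear $12.5 per tire.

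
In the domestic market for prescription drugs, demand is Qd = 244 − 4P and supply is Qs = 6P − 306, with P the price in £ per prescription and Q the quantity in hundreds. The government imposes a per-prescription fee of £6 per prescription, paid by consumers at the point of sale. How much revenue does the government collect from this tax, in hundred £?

Tax revenue = £57.6 hundred.

Without the tax, 244 − 4P = 6P − 306 gives 10P = 550, so P* = £55 and Q* = 24.
With the tax collected from consumers, demand (in seller-price terms) shifts: Qd = 244 − 4(P + 6).
Solving gives Q = 9.6 with consumers paying £58.6 and producers receiving £52.6 (the £6 wedge).
Revenue = t · Q = 6 · 9.6 = £57.6.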